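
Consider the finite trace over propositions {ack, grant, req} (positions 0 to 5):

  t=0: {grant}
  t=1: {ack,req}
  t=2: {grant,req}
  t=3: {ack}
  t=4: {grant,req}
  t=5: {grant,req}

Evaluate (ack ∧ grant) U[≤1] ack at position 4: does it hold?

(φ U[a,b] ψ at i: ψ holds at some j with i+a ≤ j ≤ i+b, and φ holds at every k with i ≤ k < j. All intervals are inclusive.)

Does not hold

Need some j in [4,5] with ack, and (ack ∧ grant) at every k in [4,j-1].
  j=4: ack false.
  j=5: ack false.
No j in the window works → until fails.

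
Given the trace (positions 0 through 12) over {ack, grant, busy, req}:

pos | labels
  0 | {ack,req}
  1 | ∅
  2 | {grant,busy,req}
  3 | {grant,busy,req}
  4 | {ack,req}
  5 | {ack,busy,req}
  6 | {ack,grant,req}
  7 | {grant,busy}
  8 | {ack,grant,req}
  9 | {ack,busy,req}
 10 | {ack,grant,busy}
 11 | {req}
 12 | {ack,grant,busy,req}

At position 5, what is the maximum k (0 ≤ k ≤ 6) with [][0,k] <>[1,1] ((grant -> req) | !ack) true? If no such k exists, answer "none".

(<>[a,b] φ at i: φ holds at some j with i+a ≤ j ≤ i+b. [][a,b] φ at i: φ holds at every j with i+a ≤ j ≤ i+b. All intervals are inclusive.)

<>[1,1] ((grant -> req) | !ack) must hold from j=5 onward; find where it first fails.
  j=5: holds
  j=6: holds
  j=7: holds
  j=8: holds
  j=9: fails
Holds on [5,8], so largest k = 3.

3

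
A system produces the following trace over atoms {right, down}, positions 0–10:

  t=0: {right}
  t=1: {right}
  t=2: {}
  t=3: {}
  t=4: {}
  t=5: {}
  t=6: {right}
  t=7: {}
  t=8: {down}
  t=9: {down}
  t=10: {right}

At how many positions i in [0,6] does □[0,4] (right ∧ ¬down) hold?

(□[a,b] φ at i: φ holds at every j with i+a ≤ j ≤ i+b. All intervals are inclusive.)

0

Evaluate at each i in [0,6]:
  i=0: ✗ (fails at j=2)
  i=1: ✗ (fails at j=2)
  i=2: ✗ (fails at j=2)
  i=3: ✗ (fails at j=3)
  i=4: ✗ (fails at j=4)
  i=5: ✗ (fails at j=5)
  i=6: ✗ (fails at j=7)
Positions where it holds: {} → 0.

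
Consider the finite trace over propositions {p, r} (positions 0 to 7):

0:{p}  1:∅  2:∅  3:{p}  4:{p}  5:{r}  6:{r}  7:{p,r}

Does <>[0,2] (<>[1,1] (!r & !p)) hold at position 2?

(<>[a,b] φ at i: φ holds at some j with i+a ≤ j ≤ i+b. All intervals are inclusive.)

Check <>[1,1] (!r & !p) at each j in [2,4]:
  j=2: fails (none in [3,3])
  j=3: fails (none in [4,4])
  j=4: fails (none in [5,5])
No position in the window satisfies it → formula fails.

No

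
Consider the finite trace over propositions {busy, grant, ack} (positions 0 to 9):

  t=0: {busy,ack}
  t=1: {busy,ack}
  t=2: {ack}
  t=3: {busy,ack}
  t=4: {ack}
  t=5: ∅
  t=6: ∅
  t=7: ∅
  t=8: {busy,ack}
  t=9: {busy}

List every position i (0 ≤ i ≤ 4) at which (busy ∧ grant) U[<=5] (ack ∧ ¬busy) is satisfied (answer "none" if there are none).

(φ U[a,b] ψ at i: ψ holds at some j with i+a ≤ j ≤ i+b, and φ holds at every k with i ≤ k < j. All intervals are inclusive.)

2, 4

Evaluate at each i in [0,4]:
  i=0: ✗ (lhs fails at k=0 before rhs at j=2)
  i=1: ✗ (lhs fails at k=1 before rhs at j=2)
  i=2: ✓ (rhs at j=2)
  i=3: ✗ (lhs fails at k=3 before rhs at j=4)
  i=4: ✓ (rhs at j=4)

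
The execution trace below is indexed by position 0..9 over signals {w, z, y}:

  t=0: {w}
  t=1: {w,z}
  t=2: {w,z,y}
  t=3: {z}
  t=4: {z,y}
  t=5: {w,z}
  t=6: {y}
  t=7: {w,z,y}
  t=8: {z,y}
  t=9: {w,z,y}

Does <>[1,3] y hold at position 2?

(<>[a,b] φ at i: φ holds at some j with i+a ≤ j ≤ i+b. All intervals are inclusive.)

Check y at each j in [3,5]:
  j=3: false
  j=4: true
  j=5: false
Found at j=4 → formula holds.

True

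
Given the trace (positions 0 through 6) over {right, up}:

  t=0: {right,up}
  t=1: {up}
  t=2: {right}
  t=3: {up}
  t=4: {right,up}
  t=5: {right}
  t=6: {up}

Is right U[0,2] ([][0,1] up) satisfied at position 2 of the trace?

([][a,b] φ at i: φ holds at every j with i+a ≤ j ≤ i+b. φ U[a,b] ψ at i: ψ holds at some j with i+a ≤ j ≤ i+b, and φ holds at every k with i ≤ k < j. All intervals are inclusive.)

True

Need some j in [2,4] with [][0,1] up, and right at every k in [2,j-1].
  j=2: [][0,1] up — fails at 2.
  j=3: [][0,1] up holds; right holds at every k in [2,2] → satisfied.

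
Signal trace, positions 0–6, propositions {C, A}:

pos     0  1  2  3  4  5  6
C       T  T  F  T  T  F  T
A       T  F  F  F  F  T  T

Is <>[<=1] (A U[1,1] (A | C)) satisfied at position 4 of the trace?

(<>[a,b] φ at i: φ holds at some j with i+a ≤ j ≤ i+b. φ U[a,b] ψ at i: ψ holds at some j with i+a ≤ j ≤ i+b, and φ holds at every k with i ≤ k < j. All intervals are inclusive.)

Check (A U[1,1] (A | C)) at each j in [4,5]:
  j=4: fails
  j=5: holds
Found at j=5 → formula holds.

True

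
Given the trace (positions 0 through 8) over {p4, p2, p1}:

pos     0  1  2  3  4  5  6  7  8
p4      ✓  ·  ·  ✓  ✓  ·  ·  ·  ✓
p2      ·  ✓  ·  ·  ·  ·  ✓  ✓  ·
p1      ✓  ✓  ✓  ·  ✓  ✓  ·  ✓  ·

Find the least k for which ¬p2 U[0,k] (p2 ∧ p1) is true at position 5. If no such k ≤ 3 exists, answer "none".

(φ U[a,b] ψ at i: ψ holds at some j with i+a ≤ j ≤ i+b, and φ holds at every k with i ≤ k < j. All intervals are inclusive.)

none

Need earliest j ≥ 5 with (p2 ∧ p1), and ¬p2 at every k in [5,j-1].
  j=5: rhs fails.
  j=6: rhs fails.
  j=7: rhs holds but lhs fails at k=6.
  j=8: rhs fails.
No witness within the range → none.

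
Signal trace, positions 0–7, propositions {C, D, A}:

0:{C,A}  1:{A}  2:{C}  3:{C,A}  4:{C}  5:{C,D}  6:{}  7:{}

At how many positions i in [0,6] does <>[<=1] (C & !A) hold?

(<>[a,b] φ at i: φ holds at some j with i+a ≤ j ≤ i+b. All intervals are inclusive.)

5

Evaluate at each i in [0,6]:
  i=0: ✗ (none in [0,1])
  i=1: ✓ (witness j=2)
  i=2: ✓ (witness j=2)
  i=3: ✓ (witness j=4)
  i=4: ✓ (witness j=4)
  i=5: ✓ (witness j=5)
  i=6: ✗ (none in [6,7])
Positions where it holds: {1, 2, 3, 4, 5} → 5.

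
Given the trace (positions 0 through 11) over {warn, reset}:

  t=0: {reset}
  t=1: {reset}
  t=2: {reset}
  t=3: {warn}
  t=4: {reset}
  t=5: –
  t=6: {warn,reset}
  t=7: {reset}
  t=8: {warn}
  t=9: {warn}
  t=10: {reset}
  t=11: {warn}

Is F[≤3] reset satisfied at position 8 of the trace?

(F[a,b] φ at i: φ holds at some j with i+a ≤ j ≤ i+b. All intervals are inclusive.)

True

Check reset at each j in [8,11]:
  j=8: false
  j=9: false
  j=10: true
  j=11: false
Found at j=10 → formula holds.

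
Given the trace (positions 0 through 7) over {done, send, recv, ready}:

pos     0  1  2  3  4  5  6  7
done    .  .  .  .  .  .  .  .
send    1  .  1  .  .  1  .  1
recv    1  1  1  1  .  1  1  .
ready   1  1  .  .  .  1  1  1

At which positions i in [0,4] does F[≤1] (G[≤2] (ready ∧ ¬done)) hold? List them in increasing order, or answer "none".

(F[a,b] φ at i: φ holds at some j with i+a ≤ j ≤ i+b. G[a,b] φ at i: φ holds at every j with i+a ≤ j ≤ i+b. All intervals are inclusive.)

4

Evaluate at each i in [0,4]:
  i=0: ✗ (none in [0,1])
  i=1: ✗ (none in [1,2])
  i=2: ✗ (none in [2,3])
  i=3: ✗ (none in [3,4])
  i=4: ✓ (witness j=5)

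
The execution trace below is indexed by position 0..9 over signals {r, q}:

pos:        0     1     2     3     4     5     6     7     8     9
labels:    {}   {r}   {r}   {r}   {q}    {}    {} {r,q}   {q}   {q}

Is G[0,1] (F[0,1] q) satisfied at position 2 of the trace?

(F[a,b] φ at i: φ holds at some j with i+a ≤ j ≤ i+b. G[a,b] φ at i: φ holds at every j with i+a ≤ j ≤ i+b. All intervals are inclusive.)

False

Check F[0,1] q at every j in [2,3]:
  j=2: fails (none in [2,3])
  j=3: holds (witness at 4)
Fails at j=2 → formula fails.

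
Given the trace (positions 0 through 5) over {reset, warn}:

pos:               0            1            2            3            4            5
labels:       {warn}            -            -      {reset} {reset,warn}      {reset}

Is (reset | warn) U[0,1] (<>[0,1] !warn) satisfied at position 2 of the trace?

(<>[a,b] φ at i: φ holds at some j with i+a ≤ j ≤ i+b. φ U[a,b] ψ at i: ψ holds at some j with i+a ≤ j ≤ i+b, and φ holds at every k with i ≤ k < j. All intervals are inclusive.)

Need some j in [2,3] with <>[0,1] !warn, and (reset | warn) at every k in [2,j-1].
  j=2: <>[0,1] !warn holds; no prefix to check → satisfied.

Yes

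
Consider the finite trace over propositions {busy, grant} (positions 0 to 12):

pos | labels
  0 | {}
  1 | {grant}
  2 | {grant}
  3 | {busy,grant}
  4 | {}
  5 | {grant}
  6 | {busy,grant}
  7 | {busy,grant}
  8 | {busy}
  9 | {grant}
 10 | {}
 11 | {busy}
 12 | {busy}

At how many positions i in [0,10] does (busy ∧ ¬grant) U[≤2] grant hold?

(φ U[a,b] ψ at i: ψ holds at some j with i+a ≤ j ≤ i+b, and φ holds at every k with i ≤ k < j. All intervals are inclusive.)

Evaluate at each i in [0,10]:
  i=0: ✗ (lhs fails at k=0 before rhs at j=1)
  i=1: ✓ (rhs at j=1)
  i=2: ✓ (rhs at j=2)
  i=3: ✓ (rhs at j=3)
  i=4: ✗ (lhs fails at k=4 before rhs at j=5)
  i=5: ✓ (rhs at j=5)
  i=6: ✓ (rhs at j=6)
  i=7: ✓ (rhs at j=7)
  i=8: ✓ (rhs at j=9; lhs holds on [8,8])
  i=9: ✓ (rhs at j=9)
  i=10: ✗ (no rhs in [10,12])
Positions where it holds: {1, 2, 3, 5, 6, 7, 8, 9} → 8.

8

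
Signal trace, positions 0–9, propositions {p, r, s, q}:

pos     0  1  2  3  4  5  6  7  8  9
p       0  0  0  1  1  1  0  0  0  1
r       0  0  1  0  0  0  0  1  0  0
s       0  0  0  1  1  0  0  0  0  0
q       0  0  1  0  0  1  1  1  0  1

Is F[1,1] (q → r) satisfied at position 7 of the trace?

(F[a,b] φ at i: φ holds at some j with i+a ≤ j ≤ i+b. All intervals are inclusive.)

Check (q → r) at each j in [8,8]:
  j=8: true
Found at j=8 → formula holds.

Holds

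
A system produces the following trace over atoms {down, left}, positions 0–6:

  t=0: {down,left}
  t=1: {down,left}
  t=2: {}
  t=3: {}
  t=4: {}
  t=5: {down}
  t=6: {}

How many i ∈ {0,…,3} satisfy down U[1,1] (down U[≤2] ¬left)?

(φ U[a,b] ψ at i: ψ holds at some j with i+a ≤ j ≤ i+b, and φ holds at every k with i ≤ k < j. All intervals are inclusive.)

2

Evaluate at each i in [0,3]:
  i=0: ✓ (rhs at j=1; lhs holds on [0,0])
  i=1: ✓ (rhs at j=2; lhs holds on [1,1])
  i=2: ✗ (lhs fails at k=2 before rhs at j=3)
  i=3: ✗ (lhs fails at k=3 before rhs at j=4)
Positions where it holds: {0, 1} → 2.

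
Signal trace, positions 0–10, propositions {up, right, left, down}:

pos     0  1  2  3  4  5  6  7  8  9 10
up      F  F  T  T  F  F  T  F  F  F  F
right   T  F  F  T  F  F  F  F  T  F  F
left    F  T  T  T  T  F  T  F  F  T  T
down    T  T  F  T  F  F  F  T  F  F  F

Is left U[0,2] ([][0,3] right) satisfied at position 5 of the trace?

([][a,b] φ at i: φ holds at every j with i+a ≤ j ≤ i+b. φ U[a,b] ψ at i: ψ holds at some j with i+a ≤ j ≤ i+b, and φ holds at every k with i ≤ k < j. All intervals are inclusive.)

Need some j in [5,7] with [][0,3] right, and left at every k in [5,j-1].
  j=5: [][0,3] right — fails at 5.
  j=6: [][0,3] right — fails at 6.
  j=7: [][0,3] right — fails at 7.
No j in the window works → until fails.

False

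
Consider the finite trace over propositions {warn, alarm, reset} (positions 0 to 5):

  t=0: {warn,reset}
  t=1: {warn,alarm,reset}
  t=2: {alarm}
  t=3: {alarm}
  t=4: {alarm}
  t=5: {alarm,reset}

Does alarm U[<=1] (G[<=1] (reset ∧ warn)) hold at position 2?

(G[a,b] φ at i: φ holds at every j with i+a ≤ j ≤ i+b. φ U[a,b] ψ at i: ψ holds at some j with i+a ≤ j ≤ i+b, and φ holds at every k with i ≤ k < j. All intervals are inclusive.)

Need some j in [2,3] with G[<=1] (reset ∧ warn), and alarm at every k in [2,j-1].
  j=2: G[<=1] (reset ∧ warn) — fails at 2.
  j=3: G[<=1] (reset ∧ warn) — fails at 3.
No j in the window works → until fails.

Does not hold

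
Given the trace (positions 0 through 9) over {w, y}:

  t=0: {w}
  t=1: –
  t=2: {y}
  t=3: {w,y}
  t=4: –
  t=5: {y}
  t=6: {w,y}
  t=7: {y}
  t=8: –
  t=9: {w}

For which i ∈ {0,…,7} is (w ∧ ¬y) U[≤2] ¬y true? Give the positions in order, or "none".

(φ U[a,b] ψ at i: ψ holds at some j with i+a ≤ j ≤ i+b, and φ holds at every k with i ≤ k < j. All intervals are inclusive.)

0, 1, 4

Evaluate at each i in [0,7]:
  i=0: ✓ (rhs at j=0)
  i=1: ✓ (rhs at j=1)
  i=2: ✗ (lhs fails at k=2 before rhs at j=4)
  i=3: ✗ (lhs fails at k=3 before rhs at j=4)
  i=4: ✓ (rhs at j=4)
  i=5: ✗ (no rhs in [5,7])
  i=6: ✗ (lhs fails at k=6 before rhs at j=8)
  i=7: ✗ (lhs fails at k=7 before rhs at j=8)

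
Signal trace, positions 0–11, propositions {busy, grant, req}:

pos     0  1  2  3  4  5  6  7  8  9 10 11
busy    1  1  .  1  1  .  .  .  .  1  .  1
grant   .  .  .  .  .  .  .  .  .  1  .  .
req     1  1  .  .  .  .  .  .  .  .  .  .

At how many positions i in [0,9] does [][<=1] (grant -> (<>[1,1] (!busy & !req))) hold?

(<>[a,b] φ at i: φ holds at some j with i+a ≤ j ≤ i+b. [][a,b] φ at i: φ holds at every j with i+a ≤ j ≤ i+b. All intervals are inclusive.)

10

Evaluate at each i in [0,9]:
  i=0: ✓ (all of [0,1])
  i=1: ✓ (all of [1,2])
  i=2: ✓ (all of [2,3])
  i=3: ✓ (all of [3,4])
  i=4: ✓ (all of [4,5])
  i=5: ✓ (all of [5,6])
  i=6: ✓ (all of [6,7])
  i=7: ✓ (all of [7,8])
  i=8: ✓ (all of [8,9])
  i=9: ✓ (all of [9,10])
Positions where it holds: {0, 1, 2, 3, 4, 5, 6, 7, 8, 9} → 10.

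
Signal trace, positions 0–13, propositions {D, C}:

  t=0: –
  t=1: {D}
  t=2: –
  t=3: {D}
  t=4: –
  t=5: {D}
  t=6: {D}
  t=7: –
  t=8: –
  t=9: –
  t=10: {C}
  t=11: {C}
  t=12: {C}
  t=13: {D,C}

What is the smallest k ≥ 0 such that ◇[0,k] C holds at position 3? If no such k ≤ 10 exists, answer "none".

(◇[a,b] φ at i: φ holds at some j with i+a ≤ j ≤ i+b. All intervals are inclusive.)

7

Scan j = 3,4,… for C:
  j=3: fails
  j=4: fails
  j=5: fails
  j=6: fails
  j=7: fails
  j=8: fails
  j=9: fails
  j=10: holds
First hit at j=10, so smallest k = 10-3 = 7.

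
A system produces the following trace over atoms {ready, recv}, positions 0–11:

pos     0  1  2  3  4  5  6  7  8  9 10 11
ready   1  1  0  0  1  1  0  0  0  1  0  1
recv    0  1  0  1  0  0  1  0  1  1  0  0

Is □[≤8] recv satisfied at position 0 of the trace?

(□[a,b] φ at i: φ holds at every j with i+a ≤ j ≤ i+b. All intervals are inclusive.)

Does not hold

Check recv at every j in [0,8]:
  j=0: false
  j=1: true
  j=2: false
  j=3: true
  j=4: false
  j=5: false
  j=6: true
  j=7: false
  j=8: true
Fails at j=0 → formula fails.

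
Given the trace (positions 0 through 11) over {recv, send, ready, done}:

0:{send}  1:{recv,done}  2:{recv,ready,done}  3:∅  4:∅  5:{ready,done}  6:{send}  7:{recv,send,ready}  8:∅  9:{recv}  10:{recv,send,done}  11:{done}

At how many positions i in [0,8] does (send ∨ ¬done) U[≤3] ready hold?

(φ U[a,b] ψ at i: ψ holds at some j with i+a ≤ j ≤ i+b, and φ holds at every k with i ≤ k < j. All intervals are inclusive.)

Evaluate at each i in [0,8]:
  i=0: ✗ (lhs fails at k=1 before rhs at j=2)
  i=1: ✗ (lhs fails at k=1 before rhs at j=2)
  i=2: ✓ (rhs at j=2)
  i=3: ✓ (rhs at j=5; lhs holds on [3,4])
  i=4: ✓ (rhs at j=5; lhs holds on [4,4])
  i=5: ✓ (rhs at j=5)
  i=6: ✓ (rhs at j=7; lhs holds on [6,6])
  i=7: ✓ (rhs at j=7)
  i=8: ✗ (no rhs in [8,11])
Positions where it holds: {2, 3, 4, 5, 6, 7} → 6.

6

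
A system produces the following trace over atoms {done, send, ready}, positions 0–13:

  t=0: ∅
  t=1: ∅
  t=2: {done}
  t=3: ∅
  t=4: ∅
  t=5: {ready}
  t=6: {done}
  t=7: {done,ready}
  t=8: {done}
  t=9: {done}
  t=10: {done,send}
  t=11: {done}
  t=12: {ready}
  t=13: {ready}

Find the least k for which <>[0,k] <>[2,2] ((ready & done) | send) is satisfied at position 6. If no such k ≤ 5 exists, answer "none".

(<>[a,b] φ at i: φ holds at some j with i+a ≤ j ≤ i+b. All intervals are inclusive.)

Scan j = 6,7,… for <>[2,2] ((ready & done) | send):
  j=6: fails
  j=7: fails
  j=8: holds
First hit at j=8, so smallest k = 8-6 = 2.

2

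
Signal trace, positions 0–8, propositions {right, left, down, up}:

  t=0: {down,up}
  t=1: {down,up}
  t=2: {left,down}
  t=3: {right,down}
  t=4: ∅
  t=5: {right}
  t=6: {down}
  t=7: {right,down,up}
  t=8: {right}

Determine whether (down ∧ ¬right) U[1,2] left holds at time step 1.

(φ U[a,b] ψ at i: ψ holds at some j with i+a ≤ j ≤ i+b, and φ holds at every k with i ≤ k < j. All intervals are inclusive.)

Need some j in [2,3] with left, and (down ∧ ¬right) at every k in [1,j-1].
  j=2: left holds; (down ∧ ¬right) holds at every k in [1,1] → satisfied.

Yes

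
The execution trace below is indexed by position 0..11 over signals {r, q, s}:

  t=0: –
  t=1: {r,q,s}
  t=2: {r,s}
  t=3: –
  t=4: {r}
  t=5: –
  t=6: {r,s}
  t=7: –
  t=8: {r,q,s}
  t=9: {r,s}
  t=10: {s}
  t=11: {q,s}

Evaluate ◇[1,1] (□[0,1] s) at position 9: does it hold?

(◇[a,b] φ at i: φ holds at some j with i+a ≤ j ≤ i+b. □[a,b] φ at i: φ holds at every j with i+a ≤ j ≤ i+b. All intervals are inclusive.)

Holds

Check □[0,1] s at each j in [10,10]:
  j=10: holds on [10,11]
Found at j=10 → formula holds.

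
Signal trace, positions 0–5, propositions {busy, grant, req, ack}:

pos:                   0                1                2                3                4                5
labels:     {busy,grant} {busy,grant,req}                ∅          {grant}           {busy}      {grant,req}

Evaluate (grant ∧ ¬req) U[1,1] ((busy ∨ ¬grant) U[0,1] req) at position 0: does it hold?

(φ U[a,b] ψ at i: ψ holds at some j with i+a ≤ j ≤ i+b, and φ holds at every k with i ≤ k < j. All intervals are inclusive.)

Holds

Need some j in [1,1] with ((busy ∨ ¬grant) U[0,1] req), and (grant ∧ ¬req) at every k in [0,j-1].
  j=1: ((busy ∨ ¬grant) U[0,1] req) holds; (grant ∧ ¬req) holds at every k in [0,0] → satisfied.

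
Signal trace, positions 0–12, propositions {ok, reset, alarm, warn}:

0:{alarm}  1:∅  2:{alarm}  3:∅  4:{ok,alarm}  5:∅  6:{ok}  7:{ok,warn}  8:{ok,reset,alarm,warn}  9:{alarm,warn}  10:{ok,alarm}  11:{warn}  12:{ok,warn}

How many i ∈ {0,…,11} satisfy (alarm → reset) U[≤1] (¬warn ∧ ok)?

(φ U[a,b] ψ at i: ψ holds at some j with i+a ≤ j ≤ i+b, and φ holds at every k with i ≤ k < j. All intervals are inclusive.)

5

Evaluate at each i in [0,11]:
  i=0: ✗ (no rhs in [0,1])
  i=1: ✗ (no rhs in [1,2])
  i=2: ✗ (no rhs in [2,3])
  i=3: ✓ (rhs at j=4; lhs holds on [3,3])
  i=4: ✓ (rhs at j=4)
  i=5: ✓ (rhs at j=6; lhs holds on [5,5])
  i=6: ✓ (rhs at j=6)
  i=7: ✗ (no rhs in [7,8])
  i=8: ✗ (no rhs in [8,9])
  i=9: ✗ (lhs fails at k=9 before rhs at j=10)
  i=10: ✓ (rhs at j=10)
  i=11: ✗ (no rhs in [11,12])
Positions where it holds: {3, 4, 5, 6, 10} → 5.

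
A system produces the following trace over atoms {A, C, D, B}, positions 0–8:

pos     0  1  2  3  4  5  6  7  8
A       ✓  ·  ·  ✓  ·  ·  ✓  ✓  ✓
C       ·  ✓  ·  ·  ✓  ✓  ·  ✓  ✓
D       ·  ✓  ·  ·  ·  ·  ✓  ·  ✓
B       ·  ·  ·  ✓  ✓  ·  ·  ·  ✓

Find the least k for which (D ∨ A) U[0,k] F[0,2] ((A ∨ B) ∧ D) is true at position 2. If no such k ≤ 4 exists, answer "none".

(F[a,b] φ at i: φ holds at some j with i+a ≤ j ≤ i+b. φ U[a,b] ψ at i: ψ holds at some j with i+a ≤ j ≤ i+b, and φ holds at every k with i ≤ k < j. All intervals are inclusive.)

Need earliest j ≥ 2 with F[0,2] ((A ∨ B) ∧ D), and (D ∨ A) at every k in [2,j-1].
  j=2: rhs fails.
  j=3: rhs fails.
  j=4: rhs holds but lhs fails at k=2.
  j=5: rhs holds but lhs fails at k=2.
  j=6: rhs holds but lhs fails at k=2.
No witness within the range → none.

none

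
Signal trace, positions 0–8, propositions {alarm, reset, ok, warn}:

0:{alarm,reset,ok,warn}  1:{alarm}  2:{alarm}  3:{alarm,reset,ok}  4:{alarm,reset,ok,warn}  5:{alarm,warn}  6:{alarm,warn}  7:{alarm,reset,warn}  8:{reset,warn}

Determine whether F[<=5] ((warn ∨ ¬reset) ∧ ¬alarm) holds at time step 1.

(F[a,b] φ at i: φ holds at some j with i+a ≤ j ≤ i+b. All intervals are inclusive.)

No

Check ((warn ∨ ¬reset) ∧ ¬alarm) at each j in [1,6]:
  j=1: false
  j=2: false
  j=3: false
  j=4: false
  j=5: false
  j=6: false
No position in the window satisfies it → formula fails.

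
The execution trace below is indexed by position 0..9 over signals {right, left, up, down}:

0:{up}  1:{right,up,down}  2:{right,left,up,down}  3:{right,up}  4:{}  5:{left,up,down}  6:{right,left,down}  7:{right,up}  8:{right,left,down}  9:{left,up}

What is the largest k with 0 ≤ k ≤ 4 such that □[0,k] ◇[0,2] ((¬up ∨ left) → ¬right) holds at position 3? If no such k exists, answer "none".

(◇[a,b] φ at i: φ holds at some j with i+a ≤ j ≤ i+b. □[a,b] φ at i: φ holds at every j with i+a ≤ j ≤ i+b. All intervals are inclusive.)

◇[0,2] ((¬up ∨ left) → ¬right) must hold from j=3 onward; find where it first fails.
  j=3: holds
  j=4: holds
  j=5: holds
  j=6: holds
  j=7: holds
Holds through j=7; largest k = 4.

4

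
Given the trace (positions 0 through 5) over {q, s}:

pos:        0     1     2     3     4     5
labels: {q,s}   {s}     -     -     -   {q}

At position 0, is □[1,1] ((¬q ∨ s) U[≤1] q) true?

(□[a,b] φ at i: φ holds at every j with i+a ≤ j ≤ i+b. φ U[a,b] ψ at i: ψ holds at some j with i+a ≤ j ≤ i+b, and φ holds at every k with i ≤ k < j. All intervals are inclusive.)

Check ((¬q ∨ s) U[≤1] q) at every j in [1,1]:
  j=1: fails
Fails at j=1 → formula fails.

Does not hold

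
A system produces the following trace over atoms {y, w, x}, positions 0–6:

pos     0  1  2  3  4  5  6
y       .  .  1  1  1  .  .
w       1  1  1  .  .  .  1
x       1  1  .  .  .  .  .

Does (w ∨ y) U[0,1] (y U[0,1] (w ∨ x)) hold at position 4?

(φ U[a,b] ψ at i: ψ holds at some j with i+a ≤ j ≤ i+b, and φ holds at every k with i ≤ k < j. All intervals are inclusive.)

Need some j in [4,5] with (y U[0,1] (w ∨ x)), and (w ∨ y) at every k in [4,j-1].
  j=4: (y U[0,1] (w ∨ x)) — fails.
  j=5: (y U[0,1] (w ∨ x)) — fails.
No j in the window works → until fails.

No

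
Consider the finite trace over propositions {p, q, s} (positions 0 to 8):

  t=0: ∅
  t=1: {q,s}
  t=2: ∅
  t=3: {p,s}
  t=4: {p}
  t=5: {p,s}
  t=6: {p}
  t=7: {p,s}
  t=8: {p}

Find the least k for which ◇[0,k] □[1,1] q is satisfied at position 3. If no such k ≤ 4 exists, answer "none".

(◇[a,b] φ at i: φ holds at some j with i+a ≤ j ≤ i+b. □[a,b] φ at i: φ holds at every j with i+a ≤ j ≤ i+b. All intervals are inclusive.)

Scan j = 3,4,… for □[1,1] q:
  j=3: fails
  j=4: fails
  j=5: fails
  j=6: fails
  j=7: fails
No j in [3,7] satisfies it → none.

none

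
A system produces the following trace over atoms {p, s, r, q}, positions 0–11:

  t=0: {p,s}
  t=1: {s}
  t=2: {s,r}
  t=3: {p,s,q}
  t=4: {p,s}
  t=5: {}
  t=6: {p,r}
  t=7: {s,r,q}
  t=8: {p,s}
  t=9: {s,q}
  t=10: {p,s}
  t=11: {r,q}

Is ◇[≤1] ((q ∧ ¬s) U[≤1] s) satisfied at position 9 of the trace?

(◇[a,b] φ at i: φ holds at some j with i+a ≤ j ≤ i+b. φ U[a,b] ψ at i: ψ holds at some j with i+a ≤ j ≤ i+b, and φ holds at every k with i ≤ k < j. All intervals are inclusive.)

True

Check ((q ∧ ¬s) U[≤1] s) at each j in [9,10]:
  j=9: holds
  j=10: holds
Found at j=9 → formula holds.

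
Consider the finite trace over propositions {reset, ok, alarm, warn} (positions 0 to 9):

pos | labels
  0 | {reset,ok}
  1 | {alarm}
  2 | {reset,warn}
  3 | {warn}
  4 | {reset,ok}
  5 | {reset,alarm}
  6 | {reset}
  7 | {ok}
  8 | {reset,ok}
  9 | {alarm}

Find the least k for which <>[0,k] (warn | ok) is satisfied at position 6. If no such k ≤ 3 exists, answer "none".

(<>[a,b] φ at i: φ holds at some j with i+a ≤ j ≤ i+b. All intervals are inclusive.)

Scan j = 6,7,… for (warn | ok):
  j=6: fails
  j=7: holds
First hit at j=7, so smallest k = 7-6 = 1.

1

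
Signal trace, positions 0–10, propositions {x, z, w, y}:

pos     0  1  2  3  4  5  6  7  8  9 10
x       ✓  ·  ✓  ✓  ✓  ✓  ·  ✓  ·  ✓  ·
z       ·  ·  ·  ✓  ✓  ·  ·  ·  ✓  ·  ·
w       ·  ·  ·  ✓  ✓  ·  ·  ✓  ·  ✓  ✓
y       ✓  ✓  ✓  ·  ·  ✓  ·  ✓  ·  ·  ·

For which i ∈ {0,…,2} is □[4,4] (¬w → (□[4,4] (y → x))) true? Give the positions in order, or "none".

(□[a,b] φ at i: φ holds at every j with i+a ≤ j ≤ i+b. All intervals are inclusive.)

0, 1, 2

Evaluate at each i in [0,2]:
  i=0: ✓ (all of [4,4])
  i=1: ✓ (all of [5,5])
  i=2: ✓ (all of [6,6])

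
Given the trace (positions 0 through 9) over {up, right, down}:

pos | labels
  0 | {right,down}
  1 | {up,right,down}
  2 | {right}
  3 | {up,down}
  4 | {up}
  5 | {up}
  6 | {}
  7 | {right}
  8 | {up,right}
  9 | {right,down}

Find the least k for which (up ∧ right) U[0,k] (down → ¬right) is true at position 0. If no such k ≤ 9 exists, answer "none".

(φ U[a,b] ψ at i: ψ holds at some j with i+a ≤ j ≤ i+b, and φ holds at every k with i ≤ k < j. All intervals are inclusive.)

Need earliest j ≥ 0 with (down → ¬right), and (up ∧ right) at every k in [0,j-1].
  j=0: rhs fails.
  j=1: rhs fails.
  j=2: rhs holds but lhs fails at k=0.
  j=3: rhs holds but lhs fails at k=0.
  j=4: rhs holds but lhs fails at k=0.
  j=5: rhs holds but lhs fails at k=0.
  j=6: rhs holds but lhs fails at k=0.
  j=7: rhs holds but lhs fails at k=0.
  j=8: rhs holds but lhs fails at k=0.
  j=9: rhs fails.
No witness within the range → none.

none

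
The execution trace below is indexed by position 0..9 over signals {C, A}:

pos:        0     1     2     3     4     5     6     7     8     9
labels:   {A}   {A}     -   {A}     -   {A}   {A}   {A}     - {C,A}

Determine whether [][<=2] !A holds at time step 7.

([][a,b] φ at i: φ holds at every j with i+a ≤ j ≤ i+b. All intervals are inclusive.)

Check !A at every j in [7,9]:
  j=7: false
  j=8: true
  j=9: false
Fails at j=7 → formula fails.

No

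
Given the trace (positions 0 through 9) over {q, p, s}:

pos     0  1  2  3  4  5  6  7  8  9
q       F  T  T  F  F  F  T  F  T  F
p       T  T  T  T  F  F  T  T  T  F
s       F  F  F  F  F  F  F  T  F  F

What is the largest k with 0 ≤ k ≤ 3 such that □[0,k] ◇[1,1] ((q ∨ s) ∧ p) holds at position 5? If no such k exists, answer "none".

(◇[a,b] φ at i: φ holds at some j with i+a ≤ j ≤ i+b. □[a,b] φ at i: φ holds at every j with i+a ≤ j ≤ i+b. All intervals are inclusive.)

◇[1,1] ((q ∨ s) ∧ p) must hold from j=5 onward; find where it first fails.
  j=5: holds
  j=6: holds
  j=7: holds
  j=8: fails
Holds on [5,7], so largest k = 2.

2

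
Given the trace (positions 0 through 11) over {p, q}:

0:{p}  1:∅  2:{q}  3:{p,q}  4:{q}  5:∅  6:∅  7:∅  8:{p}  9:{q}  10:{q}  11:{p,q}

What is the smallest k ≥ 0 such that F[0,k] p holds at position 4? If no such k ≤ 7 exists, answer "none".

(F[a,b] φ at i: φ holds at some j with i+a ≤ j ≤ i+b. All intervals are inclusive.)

Scan j = 4,5,… for p:
  j=4: fails
  j=5: fails
  j=6: fails
  j=7: fails
  j=8: holds
First hit at j=8, so smallest k = 8-4 = 4.

4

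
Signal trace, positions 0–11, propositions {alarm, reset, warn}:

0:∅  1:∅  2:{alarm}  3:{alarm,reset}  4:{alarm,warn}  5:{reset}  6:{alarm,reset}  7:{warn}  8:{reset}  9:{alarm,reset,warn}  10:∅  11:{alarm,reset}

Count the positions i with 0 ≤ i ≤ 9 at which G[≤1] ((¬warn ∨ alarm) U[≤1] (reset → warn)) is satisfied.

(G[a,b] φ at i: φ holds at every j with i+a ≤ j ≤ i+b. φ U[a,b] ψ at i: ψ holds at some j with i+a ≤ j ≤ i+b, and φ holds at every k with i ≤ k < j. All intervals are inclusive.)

8

Evaluate at each i in [0,9]:
  i=0: ✓ (all of [0,1])
  i=1: ✓ (all of [1,2])
  i=2: ✓ (all of [2,3])
  i=3: ✓ (all of [3,4])
  i=4: ✗ (fails at j=5)
  i=5: ✗ (fails at j=5)
  i=6: ✓ (all of [6,7])
  i=7: ✓ (all of [7,8])
  i=8: ✓ (all of [8,9])
  i=9: ✓ (all of [9,10])
Positions where it holds: {0, 1, 2, 3, 6, 7, 8, 9} → 8.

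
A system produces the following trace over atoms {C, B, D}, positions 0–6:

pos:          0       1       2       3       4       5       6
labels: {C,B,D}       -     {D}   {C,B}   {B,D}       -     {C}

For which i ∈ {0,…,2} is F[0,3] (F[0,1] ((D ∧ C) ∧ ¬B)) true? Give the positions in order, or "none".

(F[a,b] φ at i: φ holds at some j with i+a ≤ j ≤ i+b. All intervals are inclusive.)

none

Evaluate at each i in [0,2]:
  i=0: ✗ (none in [0,3])
  i=1: ✗ (none in [1,4])
  i=2: ✗ (none in [2,5])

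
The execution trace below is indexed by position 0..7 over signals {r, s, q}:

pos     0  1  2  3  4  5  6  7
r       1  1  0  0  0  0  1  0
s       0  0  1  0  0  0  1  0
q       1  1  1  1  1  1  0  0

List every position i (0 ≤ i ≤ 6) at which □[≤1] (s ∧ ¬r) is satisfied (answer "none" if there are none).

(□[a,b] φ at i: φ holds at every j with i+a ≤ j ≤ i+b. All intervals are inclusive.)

none

Evaluate at each i in [0,6]:
  i=0: ✗ (fails at j=0)
  i=1: ✗ (fails at j=1)
  i=2: ✗ (fails at j=3)
  i=3: ✗ (fails at j=3)
  i=4: ✗ (fails at j=4)
  i=5: ✗ (fails at j=5)
  i=6: ✗ (fails at j=6)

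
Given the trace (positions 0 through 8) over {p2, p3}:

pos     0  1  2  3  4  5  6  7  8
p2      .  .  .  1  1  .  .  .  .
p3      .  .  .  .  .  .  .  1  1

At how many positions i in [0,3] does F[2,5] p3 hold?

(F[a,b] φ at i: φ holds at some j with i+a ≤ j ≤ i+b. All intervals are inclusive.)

Evaluate at each i in [0,3]:
  i=0: ✗ (none in [2,5])
  i=1: ✗ (none in [3,6])
  i=2: ✓ (witness j=7)
  i=3: ✓ (witness j=7)
Positions where it holds: {2, 3} → 2.

2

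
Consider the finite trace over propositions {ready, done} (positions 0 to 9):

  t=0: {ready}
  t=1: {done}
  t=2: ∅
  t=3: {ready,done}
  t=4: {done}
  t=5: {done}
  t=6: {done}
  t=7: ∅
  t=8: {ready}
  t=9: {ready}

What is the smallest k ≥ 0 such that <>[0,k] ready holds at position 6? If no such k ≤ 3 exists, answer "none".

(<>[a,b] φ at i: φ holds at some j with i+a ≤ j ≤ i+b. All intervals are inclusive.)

2

Scan j = 6,7,… for ready:
  j=6: fails
  j=7: fails
  j=8: holds
First hit at j=8, so smallest k = 8-6 = 2.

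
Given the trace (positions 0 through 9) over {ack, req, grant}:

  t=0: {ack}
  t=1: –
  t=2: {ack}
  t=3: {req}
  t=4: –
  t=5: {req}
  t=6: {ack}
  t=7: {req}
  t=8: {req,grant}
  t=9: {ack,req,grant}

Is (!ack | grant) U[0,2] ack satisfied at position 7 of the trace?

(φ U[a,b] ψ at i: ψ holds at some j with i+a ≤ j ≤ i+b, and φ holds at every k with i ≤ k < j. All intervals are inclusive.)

Need some j in [7,9] with ack, and (!ack | grant) at every k in [7,j-1].
  j=7: ack false.
  j=8: ack false.
  j=9: ack holds; (!ack | grant) holds at every k in [7,8] → satisfied.

True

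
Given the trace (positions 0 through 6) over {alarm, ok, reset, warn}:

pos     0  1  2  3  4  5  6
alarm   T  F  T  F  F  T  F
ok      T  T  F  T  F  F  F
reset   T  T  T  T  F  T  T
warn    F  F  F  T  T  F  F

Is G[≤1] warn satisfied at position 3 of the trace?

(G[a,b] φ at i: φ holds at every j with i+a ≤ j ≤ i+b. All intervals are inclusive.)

Holds

Check warn at every j in [3,4]:
  j=3: true
  j=4: true
All positions satisfy it → formula holds.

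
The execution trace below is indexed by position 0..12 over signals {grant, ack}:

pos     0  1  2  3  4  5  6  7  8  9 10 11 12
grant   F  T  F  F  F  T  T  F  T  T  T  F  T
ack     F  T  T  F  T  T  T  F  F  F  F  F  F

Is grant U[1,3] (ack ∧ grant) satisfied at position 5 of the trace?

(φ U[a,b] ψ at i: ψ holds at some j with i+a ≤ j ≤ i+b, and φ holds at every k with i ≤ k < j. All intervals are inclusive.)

Need some j in [6,8] with (ack ∧ grant), and grant at every k in [5,j-1].
  j=6: (ack ∧ grant) holds; grant holds at every k in [5,5] → satisfied.

Yes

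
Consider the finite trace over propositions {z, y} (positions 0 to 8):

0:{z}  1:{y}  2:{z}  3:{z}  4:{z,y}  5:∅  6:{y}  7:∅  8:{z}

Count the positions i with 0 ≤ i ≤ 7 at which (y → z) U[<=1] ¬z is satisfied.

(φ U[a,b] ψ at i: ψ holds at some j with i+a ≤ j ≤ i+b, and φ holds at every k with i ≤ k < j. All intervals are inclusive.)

Evaluate at each i in [0,7]:
  i=0: ✓ (rhs at j=1; lhs holds on [0,0])
  i=1: ✓ (rhs at j=1)
  i=2: ✗ (no rhs in [2,3])
  i=3: ✗ (no rhs in [3,4])
  i=4: ✓ (rhs at j=5; lhs holds on [4,4])
  i=5: ✓ (rhs at j=5)
  i=6: ✓ (rhs at j=6)
  i=7: ✓ (rhs at j=7)
Positions where it holds: {0, 1, 4, 5, 6, 7} → 6.

6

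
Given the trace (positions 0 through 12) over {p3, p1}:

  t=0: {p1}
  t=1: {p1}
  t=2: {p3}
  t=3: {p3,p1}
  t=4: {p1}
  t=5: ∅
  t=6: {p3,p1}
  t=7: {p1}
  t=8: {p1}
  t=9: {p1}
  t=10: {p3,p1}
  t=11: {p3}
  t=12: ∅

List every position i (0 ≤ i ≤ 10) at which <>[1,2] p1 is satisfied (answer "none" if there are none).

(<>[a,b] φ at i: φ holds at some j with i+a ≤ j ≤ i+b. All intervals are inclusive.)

Evaluate at each i in [0,10]:
  i=0: ✓ (witness j=1)
  i=1: ✓ (witness j=3)
  i=2: ✓ (witness j=3)
  i=3: ✓ (witness j=4)
  i=4: ✓ (witness j=6)
  i=5: ✓ (witness j=6)
  i=6: ✓ (witness j=7)
  i=7: ✓ (witness j=8)
  i=8: ✓ (witness j=9)
  i=9: ✓ (witness j=10)
  i=10: ✗ (none in [11,12])

0, 1, 2, 3, 4, 5, 6, 7, 8, 9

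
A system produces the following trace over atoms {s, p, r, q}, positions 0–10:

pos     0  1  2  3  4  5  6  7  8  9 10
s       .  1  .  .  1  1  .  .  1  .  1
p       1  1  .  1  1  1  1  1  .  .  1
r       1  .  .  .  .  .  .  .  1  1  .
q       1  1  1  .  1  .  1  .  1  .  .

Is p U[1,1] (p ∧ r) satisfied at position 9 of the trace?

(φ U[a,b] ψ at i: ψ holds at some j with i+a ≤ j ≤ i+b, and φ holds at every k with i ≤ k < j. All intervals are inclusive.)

False

Need some j in [10,10] with (p ∧ r), and p at every k in [9,j-1].
  j=10: (p ∧ r) false.
No j in the window works → until fails.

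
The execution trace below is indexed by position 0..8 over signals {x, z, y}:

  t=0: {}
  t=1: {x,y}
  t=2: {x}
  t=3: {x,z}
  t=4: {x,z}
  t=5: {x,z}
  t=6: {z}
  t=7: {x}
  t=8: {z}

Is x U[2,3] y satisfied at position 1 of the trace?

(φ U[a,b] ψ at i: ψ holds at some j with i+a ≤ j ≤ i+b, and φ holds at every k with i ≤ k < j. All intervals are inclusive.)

Need some j in [3,4] with y, and x at every k in [1,j-1].
  j=3: y false.
  j=4: y false.
No j in the window works → until fails.

False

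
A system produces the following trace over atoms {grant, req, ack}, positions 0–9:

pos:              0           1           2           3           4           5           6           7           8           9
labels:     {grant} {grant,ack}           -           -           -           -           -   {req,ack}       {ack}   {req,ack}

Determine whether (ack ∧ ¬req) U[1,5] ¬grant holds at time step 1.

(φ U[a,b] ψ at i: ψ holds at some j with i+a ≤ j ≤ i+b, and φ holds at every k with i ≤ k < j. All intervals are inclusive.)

Need some j in [2,6] with ¬grant, and (ack ∧ ¬req) at every k in [1,j-1].
  j=2: ¬grant holds; (ack ∧ ¬req) holds at every k in [1,1] → satisfied.

True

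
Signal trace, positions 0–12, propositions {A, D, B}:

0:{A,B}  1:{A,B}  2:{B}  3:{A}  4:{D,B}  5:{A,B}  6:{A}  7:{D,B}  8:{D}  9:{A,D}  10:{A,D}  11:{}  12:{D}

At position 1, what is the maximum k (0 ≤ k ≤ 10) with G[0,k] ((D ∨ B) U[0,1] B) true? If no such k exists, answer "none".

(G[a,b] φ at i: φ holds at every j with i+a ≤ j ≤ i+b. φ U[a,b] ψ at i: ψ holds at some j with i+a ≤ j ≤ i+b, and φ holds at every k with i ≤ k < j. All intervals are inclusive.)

((D ∨ B) U[0,1] B) must hold from j=1 onward; find where it first fails.
  j=1: holds
  j=2: holds
  j=3: fails
Holds on [1,2], so largest k = 1.

1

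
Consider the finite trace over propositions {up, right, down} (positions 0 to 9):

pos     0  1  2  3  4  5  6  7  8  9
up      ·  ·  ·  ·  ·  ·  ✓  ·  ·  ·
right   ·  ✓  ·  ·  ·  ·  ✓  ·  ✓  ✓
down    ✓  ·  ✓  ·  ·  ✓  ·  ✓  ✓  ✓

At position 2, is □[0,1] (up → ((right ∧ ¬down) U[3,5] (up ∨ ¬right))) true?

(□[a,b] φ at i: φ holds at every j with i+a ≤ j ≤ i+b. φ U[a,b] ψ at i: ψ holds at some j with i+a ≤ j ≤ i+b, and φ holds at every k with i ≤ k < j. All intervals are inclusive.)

Check (up → ((right ∧ ¬down) U[3,5] (up ∨ ¬right))) at every j in [2,3]:
  j=2: antecedent false → ✓
  j=3: antecedent false → ✓
All positions satisfy it → formula holds.

Yes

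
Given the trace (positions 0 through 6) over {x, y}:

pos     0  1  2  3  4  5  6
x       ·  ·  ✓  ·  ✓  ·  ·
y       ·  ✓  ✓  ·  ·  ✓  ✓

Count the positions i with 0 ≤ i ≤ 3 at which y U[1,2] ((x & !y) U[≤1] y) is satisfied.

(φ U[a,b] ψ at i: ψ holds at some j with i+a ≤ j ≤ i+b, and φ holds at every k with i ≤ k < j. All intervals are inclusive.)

1

Evaluate at each i in [0,3]:
  i=0: ✗ (lhs fails at k=0 before rhs at j=1)
  i=1: ✓ (rhs at j=2; lhs holds on [1,1])
  i=2: ✗ (lhs fails at k=3 before rhs at j=4)
  i=3: ✗ (lhs fails at k=3 before rhs at j=4)
Positions where it holds: {1} → 1.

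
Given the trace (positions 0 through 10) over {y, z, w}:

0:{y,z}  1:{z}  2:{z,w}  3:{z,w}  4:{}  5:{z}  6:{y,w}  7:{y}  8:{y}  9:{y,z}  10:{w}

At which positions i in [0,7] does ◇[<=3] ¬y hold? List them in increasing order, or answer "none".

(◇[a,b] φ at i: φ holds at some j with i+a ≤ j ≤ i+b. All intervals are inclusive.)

0, 1, 2, 3, 4, 5, 7

Evaluate at each i in [0,7]:
  i=0: ✓ (witness j=1)
  i=1: ✓ (witness j=1)
  i=2: ✓ (witness j=2)
  i=3: ✓ (witness j=3)
  i=4: ✓ (witness j=4)
  i=5: ✓ (witness j=5)
  i=6: ✗ (none in [6,9])
  i=7: ✓ (witness j=10)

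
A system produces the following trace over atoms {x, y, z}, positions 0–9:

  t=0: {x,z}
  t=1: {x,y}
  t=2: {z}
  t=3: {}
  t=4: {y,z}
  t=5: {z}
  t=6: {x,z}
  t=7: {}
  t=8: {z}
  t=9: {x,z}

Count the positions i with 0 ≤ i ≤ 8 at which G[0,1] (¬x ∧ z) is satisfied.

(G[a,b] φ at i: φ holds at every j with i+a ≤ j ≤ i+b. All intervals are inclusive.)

1

Evaluate at each i in [0,8]:
  i=0: ✗ (fails at j=0)
  i=1: ✗ (fails at j=1)
  i=2: ✗ (fails at j=3)
  i=3: ✗ (fails at j=3)
  i=4: ✓ (all of [4,5])
  i=5: ✗ (fails at j=6)
  i=6: ✗ (fails at j=6)
  i=7: ✗ (fails at j=7)
  i=8: ✗ (fails at j=9)
Positions where it holds: {4} → 1.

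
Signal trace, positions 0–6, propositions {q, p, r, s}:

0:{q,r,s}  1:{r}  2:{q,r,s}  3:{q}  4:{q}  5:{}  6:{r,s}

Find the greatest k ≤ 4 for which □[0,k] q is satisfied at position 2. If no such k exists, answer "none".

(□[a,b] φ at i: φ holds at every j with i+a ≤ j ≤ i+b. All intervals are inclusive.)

q must hold from j=2 onward; find where it first fails.
  j=2: holds
  j=3: holds
  j=4: holds
  j=5: fails
Holds on [2,4], so largest k = 2.

2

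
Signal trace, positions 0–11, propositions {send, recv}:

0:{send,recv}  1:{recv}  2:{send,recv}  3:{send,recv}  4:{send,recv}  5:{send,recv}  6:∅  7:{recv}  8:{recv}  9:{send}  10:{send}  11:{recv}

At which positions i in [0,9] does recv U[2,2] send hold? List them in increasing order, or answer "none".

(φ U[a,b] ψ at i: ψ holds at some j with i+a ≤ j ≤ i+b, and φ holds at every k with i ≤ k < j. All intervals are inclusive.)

Evaluate at each i in [0,9]:
  i=0: ✓ (rhs at j=2; lhs holds on [0,1])
  i=1: ✓ (rhs at j=3; lhs holds on [1,2])
  i=2: ✓ (rhs at j=4; lhs holds on [2,3])
  i=3: ✓ (rhs at j=5; lhs holds on [3,4])
  i=4: ✗ (no rhs in [6,6])
  i=5: ✗ (no rhs in [7,7])
  i=6: ✗ (no rhs in [8,8])
  i=7: ✓ (rhs at j=9; lhs holds on [7,8])
  i=8: ✗ (lhs fails at k=9 before rhs at j=10)
  i=9: ✗ (no rhs in [11,11])

0, 1, 2, 3, 7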